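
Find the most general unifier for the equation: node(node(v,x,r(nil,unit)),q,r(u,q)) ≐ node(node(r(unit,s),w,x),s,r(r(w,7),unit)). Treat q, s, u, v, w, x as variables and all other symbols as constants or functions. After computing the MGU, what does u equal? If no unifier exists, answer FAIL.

r(r(nil,unit),7)

Decompose node/3: node(v,x,r(nil,unit)) ≐ node(r(unit,s),w,x),  q ≐ s,  r(u,q) ≐ r(r(w,7),unit).
Decompose node/3: v ≐ r(unit,s),  x ≐ w,  r(nil,unit) ≐ x.
Bind v := r(unit,s); no other remaining equation mentions v.
Bind x := w; substituting into the one remaining equation that mentions x gives: r(nil,unit) ≐ w.
Bind w := r(nil,unit); substituting into the one remaining equation that mentions w gives: r(u,q) ≐ r(r(r(nil,unit),7),unit). Substituting into the earlier binding gives x := r(nil,unit).
Bind q := s; substituting into the remaining equation gives: r(u,s) ≐ r(r(r(nil,unit),7),unit).
Decompose r/2: u ≐ r(r(nil,unit),7),  s ≐ unit.
Bind u := r(r(nil,unit),7); no other remaining equation mentions u.
Bind s := unit. Substituting into the earlier bindings gives v := r(unit,unit), q := unit.
MGU = { v -> r(unit,unit), x -> r(nil,unit), w -> r(nil,unit), q -> unit, u -> r(r(nil,unit),7), s -> unit }, so u -> r(r(nil,unit),7).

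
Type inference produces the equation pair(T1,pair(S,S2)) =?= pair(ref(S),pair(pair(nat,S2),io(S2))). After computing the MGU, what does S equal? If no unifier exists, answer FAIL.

Decompose pair/2: T1 =?= ref(S),  pair(S,S2) =?= pair(pair(nat,S2),io(S2)).
Bind T1 := ref(S); no other remaining equation mentions T1.
Decompose pair/2: S =?= pair(nat,S2),  S2 =?= io(S2).
Bind S := pair(nat,S2); no other remaining equation mentions S. Substituting into the earlier binding gives T1 := ref(pair(nat,S2)).
Occurs check fails: S2 occurs in io(S2); the equation S2 =?= io(S2) has no finite solution.

FAIL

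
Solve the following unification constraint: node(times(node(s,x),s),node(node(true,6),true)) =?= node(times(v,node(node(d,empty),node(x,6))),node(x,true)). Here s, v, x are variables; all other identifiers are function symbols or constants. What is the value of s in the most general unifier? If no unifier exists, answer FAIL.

Decompose node/2: times(node(s,x),s) =?= times(v,node(node(d,empty),node(x,6))),  node(node(true,6),true) =?= node(x,true).
Decompose times/2: node(s,x) =?= v,  s =?= node(node(d,empty),node(x,6)).
Bind v := node(s,x); no other remaining equation mentions v.
Bind s := node(node(d,empty),node(x,6)); no other remaining equation mentions s. Substituting into the earlier binding gives v := node(node(node(d,empty),node(x,6)),x).
Decompose node/2: node(true,6) =?= x,  true =?= true.
Bind x := node(true,6); no other remaining equation mentions x. Substituting into the earlier bindings gives v := node(node(node(d,empty),node(node(true,6),6)),node(true,6)), s := node(node(d,empty),node(node(true,6),6)).
Delete trivial equation true =?= true.
MGU = { v := node(node(node(d,empty),node(node(true,6),6)),node(true,6)), s := node(node(d,empty),node(node(true,6),6)), x := node(true,6) }, so s := node(node(d,empty),node(node(true,6),6)).

node(node(d,empty),node(node(true,6),6))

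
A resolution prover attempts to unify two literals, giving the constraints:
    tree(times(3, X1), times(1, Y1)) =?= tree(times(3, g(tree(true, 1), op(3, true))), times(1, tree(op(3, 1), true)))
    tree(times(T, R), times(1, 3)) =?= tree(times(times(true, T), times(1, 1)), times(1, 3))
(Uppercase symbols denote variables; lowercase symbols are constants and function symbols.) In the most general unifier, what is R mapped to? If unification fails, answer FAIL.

Decompose tree/2: times(3, X1) =?= times(3, g(tree(true, 1), op(3, true))),  times(1, Y1) =?= times(1, tree(op(3, 1), true)).
Decompose times/2: 3 =?= 3,  X1 =?= g(tree(true, 1), op(3, true)).
Delete trivial equation 3 =?= 3.
Bind X1 := g(tree(true, 1), op(3, true)); no other remaining equation mentions X1.
Decompose times/2: 1 =?= 1,  Y1 =?= tree(op(3, 1), true).
Delete trivial equation 1 =?= 1.
Bind Y1 := tree(op(3, 1), true); no other remaining equation mentions Y1.
Decompose tree/2: times(T, R) =?= times(times(true, T), times(1, 1)),  times(1, 3) =?= times(1, 3).
Decompose times/2: T =?= times(true, T),  R =?= times(1, 1).
Occurs check fails: T occurs in times(true, T); the equation T =?= times(true, T) has no finite solution.

FAIL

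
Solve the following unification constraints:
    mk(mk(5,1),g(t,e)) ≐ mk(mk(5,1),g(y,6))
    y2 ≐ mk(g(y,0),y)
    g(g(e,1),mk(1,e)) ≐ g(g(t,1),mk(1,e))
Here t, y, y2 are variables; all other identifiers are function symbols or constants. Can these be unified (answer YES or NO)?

Decompose mk/2: mk(5,1) ≐ mk(5,1),  g(t,e) ≐ g(y,6).
Delete trivial equation mk(5,1) ≐ mk(5,1).
Decompose g/2: t ≐ y,  e ≐ 6.
Bind t := y; substituting into the one remaining equation that mentions t gives: g(g(e,1),mk(1,e)) ≐ g(g(y,1),mk(1,e)).
Clash: constants e and 6 differ; no unifier exists.

NO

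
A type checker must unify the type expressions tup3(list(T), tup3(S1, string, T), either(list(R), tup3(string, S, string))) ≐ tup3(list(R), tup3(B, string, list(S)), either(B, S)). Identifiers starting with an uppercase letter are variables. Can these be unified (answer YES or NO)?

Decompose tup3/3: list(T) ≐ list(R),  tup3(S1, string, T) ≐ tup3(B, string, list(S)),  either(list(R), tup3(string, S, string)) ≐ either(B, S).
Decompose list/1: T ≐ R.
Bind T := R; substituting into the one remaining equation that mentions T gives: tup3(S1, string, R) ≐ tup3(B, string, list(S)).
Decompose tup3/3: S1 ≐ B,  string ≐ string,  R ≐ list(S).
Bind S1 := B; no other remaining equation mentions S1.
Delete trivial equation string ≐ string.
Bind R := list(S); substituting into the remaining equation gives: either(list(list(S)), tup3(string, S, string)) ≐ either(B, S). Substituting into the earlier binding gives T := list(S).
Decompose either/2: list(list(S)) ≐ B,  tup3(string, S, string) ≐ S.
Bind B := list(list(S)); no other remaining equation mentions B. Substituting into the earlier binding gives S1 := list(list(S)).
Occurs check fails: S occurs in tup3(string, S, string); the equation S ≐ tup3(string, S, string) has no finite solution.

NO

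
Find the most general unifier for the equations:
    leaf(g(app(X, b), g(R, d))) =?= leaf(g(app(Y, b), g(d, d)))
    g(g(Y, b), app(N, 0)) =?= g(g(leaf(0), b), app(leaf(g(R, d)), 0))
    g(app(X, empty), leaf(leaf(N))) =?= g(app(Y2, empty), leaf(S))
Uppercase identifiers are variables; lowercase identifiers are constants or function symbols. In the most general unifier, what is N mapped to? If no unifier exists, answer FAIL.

Decompose leaf/1: g(app(X, b), g(R, d)) =?= g(app(Y, b), g(d, d)).
Decompose g/2: app(X, b) =?= app(Y, b),  g(R, d) =?= g(d, d).
Decompose app/2: X =?= Y,  b =?= b.
Bind X := Y; substituting into the one remaining equation that mentions X gives: g(app(Y, empty), leaf(leaf(N))) =?= g(app(Y2, empty), leaf(S)).
Delete trivial equation b =?= b.
Decompose g/2: R =?= d,  d =?= d.
Bind R := d; substituting into the one remaining equation that mentions R gives: g(g(Y, b), app(N, 0)) =?= g(g(leaf(0), b), app(leaf(g(d, d)), 0)).
Delete trivial equation d =?= d.
Decompose g/2: g(Y, b) =?= g(leaf(0), b),  app(N, 0) =?= app(leaf(g(d, d)), 0).
Decompose g/2: Y =?= leaf(0),  b =?= b.
Bind Y := leaf(0); substituting into the one remaining equation that mentions Y gives: g(app(leaf(0), empty), leaf(leaf(N))) =?= g(app(Y2, empty), leaf(S)). Substituting into the earlier binding gives X := leaf(0).
Delete trivial equation b =?= b.
Decompose app/2: N =?= leaf(g(d, d)),  0 =?= 0.
Bind N := leaf(g(d, d)); substituting into the one remaining equation that mentions N gives: g(app(leaf(0), empty), leaf(leaf(leaf(g(d, d))))) =?= g(app(Y2, empty), leaf(S)).
Delete trivial equation 0 =?= 0.
Decompose g/2: app(leaf(0), empty) =?= app(Y2, empty),  leaf(leaf(leaf(g(d, d)))) =?= leaf(S).
Decompose app/2: leaf(0) =?= Y2,  empty =?= empty.
Bind Y2 := leaf(0); no other remaining equation mentions Y2.
Delete trivial equation empty =?= empty.
Decompose leaf/1: leaf(leaf(g(d, d))) =?= S.
Bind S := leaf(leaf(g(d, d))).
MGU = { X -> leaf(0), R -> d, Y -> leaf(0), N -> leaf(g(d, d)), Y2 -> leaf(0), S -> leaf(leaf(g(d, d))) }, so N -> leaf(g(d, d)).

leaf(g(d, d))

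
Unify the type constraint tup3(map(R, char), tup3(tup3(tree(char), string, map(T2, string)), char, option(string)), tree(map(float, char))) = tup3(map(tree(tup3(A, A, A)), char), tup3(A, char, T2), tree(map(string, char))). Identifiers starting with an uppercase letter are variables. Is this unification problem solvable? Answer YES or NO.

Decompose tup3/3: map(R, char) = map(tree(tup3(A, A, A)), char),  tup3(tup3(tree(char), string, map(T2, string)), char, option(string)) = tup3(A, char, T2),  tree(map(float, char)) = tree(map(string, char)).
Decompose map/2: R = tree(tup3(A, A, A)),  char = char.
Bind R := tree(tup3(A, A, A)); no other remaining equation mentions R.
Delete trivial equation char = char.
Decompose tup3/3: tup3(tree(char), string, map(T2, string)) = A,  char = char,  option(string) = T2.
Bind A := tup3(tree(char), string, map(T2, string)); no other remaining equation mentions A. Substituting into the earlier binding gives R := tree(tup3(tup3(tree(char), string, map(T2, string)), tup3(tree(char), string, map(T2, string)), tup3(tree(char), string, map(T2, string)))).
Delete trivial equation char = char.
Bind T2 := option(string); no other remaining equation mentions T2. Substituting into the earlier bindings gives R := tree(tup3(tup3(tree(char), string, map(option(string), string)), tup3(tree(char), string, map(option(string), string)), tup3(tree(char), string, map(option(string), string)))), A := tup3(tree(char), string, map(option(string), string)).
Decompose tree/1: map(float, char) = map(string, char).
Decompose map/2: float = string,  char = char.
Clash: constants float and string differ; no unifier exists.

NO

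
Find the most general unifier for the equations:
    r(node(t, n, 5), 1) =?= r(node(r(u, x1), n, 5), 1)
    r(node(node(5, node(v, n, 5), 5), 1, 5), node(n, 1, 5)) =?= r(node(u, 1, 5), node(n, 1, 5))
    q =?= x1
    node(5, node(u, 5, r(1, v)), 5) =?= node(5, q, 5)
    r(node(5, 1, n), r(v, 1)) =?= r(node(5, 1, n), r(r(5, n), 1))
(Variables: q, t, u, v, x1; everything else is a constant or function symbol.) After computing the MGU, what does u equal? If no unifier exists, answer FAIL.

Decompose r/2: node(t, n, 5) =?= node(r(u, x1), n, 5),  1 =?= 1.
Decompose node/3: t =?= r(u, x1),  n =?= n,  5 =?= 5.
Bind t := r(u, x1); no other remaining equation mentions t.
Delete trivial equation n =?= n.
Delete trivial equation 5 =?= 5.
Delete trivial equation 1 =?= 1.
Decompose r/2: node(node(5, node(v, n, 5), 5), 1, 5) =?= node(u, 1, 5),  node(n, 1, 5) =?= node(n, 1, 5).
Decompose node/3: node(5, node(v, n, 5), 5) =?= u,  1 =?= 1,  5 =?= 5.
Bind u := node(5, node(v, n, 5), 5); substituting into the one remaining equation that mentions u gives: node(5, node(node(5, node(v, n, 5), 5), 5, r(1, v)), 5) =?= node(5, q, 5). Substituting into the earlier binding gives t := r(node(5, node(v, n, 5), 5), x1).
Delete trivial equation 1 =?= 1.
Delete trivial equation 5 =?= 5.
Delete trivial equation node(n, 1, 5) =?= node(n, 1, 5).
Bind q := x1; substituting into the one remaining equation that mentions q gives: node(5, node(node(5, node(v, n, 5), 5), 5, r(1, v)), 5) =?= node(5, x1, 5).
Decompose node/3: 5 =?= 5,  node(node(5, node(v, n, 5), 5), 5, r(1, v)) =?= x1,  5 =?= 5.
Delete trivial equation 5 =?= 5.
Bind x1 := node(node(5, node(v, n, 5), 5), 5, r(1, v)); no other remaining equation mentions x1. Substituting into the earlier bindings gives t := r(node(5, node(v, n, 5), 5), node(node(5, node(v, n, 5), 5), 5, r(1, v))), q := node(node(5, node(v, n, 5), 5), 5, r(1, v)).
Delete trivial equation 5 =?= 5.
Decompose r/2: node(5, 1, n) =?= node(5, 1, n),  r(v, 1) =?= r(r(5, n), 1).
Delete trivial equation node(5, 1, n) =?= node(5, 1, n).
Decompose r/2: v =?= r(5, n),  1 =?= 1.
Bind v := r(5, n); no other remaining equation mentions v. Substituting into the earlier bindings gives t := r(node(5, node(r(5, n), n, 5), 5), node(node(5, node(r(5, n), n, 5), 5), 5, r(1, r(5, n)))), u := node(5, node(r(5, n), n, 5), 5), q := node(node(5, node(r(5, n), n, 5), 5), 5, r(1, r(5, n))), x1 := node(node(5, node(r(5, n), n, 5), 5), 5, r(1, r(5, n))).
Delete trivial equation 1 =?= 1.
MGU = { t := r(node(5, node(r(5, n), n, 5), 5), node(node(5, node(r(5, n), n, 5), 5), 5, r(1, r(5, n)))), u := node(5, node(r(5, n), n, 5), 5), q := node(node(5, node(r(5, n), n, 5), 5), 5, r(1, r(5, n))), x1 := node(node(5, node(r(5, n), n, 5), 5), 5, r(1, r(5, n))), v := r(5, n) }, so u := node(5, node(r(5, n), n, 5), 5).

node(5, node(r(5, n), n, 5), 5)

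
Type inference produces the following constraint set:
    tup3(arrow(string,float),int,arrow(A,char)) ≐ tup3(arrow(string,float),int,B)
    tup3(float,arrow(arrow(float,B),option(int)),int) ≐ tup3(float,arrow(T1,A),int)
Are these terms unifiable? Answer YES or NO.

Decompose tup3/3: arrow(string,float) ≐ arrow(string,float),  int ≐ int,  arrow(A,char) ≐ B.
Delete trivial equation arrow(string,float) ≐ arrow(string,float).
Delete trivial equation int ≐ int.
Bind B := arrow(A,char); substituting into the remaining equation gives: tup3(float,arrow(arrow(float,arrow(A,char)),option(int)),int) ≐ tup3(float,arrow(T1,A),int).
Decompose tup3/3: float ≐ float,  arrow(arrow(float,arrow(A,char)),option(int)) ≐ arrow(T1,A),  int ≐ int.
Delete trivial equation float ≐ float.
Decompose arrow/2: arrow(float,arrow(A,char)) ≐ T1,  option(int) ≐ A.
Bind T1 := arrow(float,arrow(A,char)); no other remaining equation mentions T1.
Bind A := option(int); no other remaining equation mentions A. Substituting into the earlier bindings gives B := arrow(option(int),char), T1 := arrow(float,arrow(option(int),char)).
Delete trivial equation int ≐ int.
No equations remain and no clash or occurs-check failure arose, so a unifier exists.

YES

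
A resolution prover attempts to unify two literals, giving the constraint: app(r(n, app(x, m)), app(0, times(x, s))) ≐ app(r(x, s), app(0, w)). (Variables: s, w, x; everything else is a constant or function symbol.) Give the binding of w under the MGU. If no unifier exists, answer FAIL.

times(n, app(n, m))

Decompose app/2: r(n, app(x, m)) ≐ r(x, s),  app(0, times(x, s)) ≐ app(0, w).
Decompose r/2: n ≐ x,  app(x, m) ≐ s.
Bind x := n; substituting into the remaining equations gives: app(n, m) ≐ s,  app(0, times(n, s)) ≐ app(0, w).
Bind s := app(n, m); substituting into the remaining equation gives: app(0, times(n, app(n, m))) ≐ app(0, w).
Decompose app/2: 0 ≐ 0,  times(n, app(n, m)) ≐ w.
Delete trivial equation 0 ≐ 0.
Bind w := times(n, app(n, m)).
MGU = { x ↦ n, s ↦ app(n, m), w ↦ times(n, app(n, m)) }, so w ↦ times(n, app(n, m)).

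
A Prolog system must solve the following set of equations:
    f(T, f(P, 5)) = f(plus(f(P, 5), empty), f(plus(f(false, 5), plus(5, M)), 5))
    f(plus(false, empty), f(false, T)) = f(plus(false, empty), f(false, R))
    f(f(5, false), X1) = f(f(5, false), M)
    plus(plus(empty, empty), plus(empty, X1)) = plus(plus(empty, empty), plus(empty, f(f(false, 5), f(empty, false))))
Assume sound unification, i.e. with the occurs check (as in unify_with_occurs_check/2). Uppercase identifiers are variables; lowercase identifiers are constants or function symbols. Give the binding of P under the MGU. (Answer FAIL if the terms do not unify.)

Decompose f/2: T = plus(f(P, 5), empty),  f(P, 5) = f(plus(f(false, 5), plus(5, M)), 5).
Bind T := plus(f(P, 5), empty); substituting into the one remaining equation that mentions T gives: f(plus(false, empty), f(false, plus(f(P, 5), empty))) = f(plus(false, empty), f(false, R)).
Decompose f/2: P = plus(f(false, 5), plus(5, M)),  5 = 5.
Bind P := plus(f(false, 5), plus(5, M)); substituting into the one remaining equation that mentions P gives: f(plus(false, empty), f(false, plus(f(plus(f(false, 5), plus(5, M)), 5), empty))) = f(plus(false, empty), f(false, R)). Substituting into the earlier binding gives T := plus(f(plus(f(false, 5), plus(5, M)), 5), empty).
Delete trivial equation 5 = 5.
Decompose f/2: plus(false, empty) = plus(false, empty),  f(false, plus(f(plus(f(false, 5), plus(5, M)), 5), empty)) = f(false, R).
Delete trivial equation plus(false, empty) = plus(false, empty).
Decompose f/2: false = false,  plus(f(plus(f(false, 5), plus(5, M)), 5), empty) = R.
Delete trivial equation false = false.
Bind R := plus(f(plus(f(false, 5), plus(5, M)), 5), empty); no other remaining equation mentions R.
Decompose f/2: f(5, false) = f(5, false),  X1 = M.
Delete trivial equation f(5, false) = f(5, false).
Bind X1 := M; substituting into the remaining equation gives: plus(plus(empty, empty), plus(empty, M)) = plus(plus(empty, empty), plus(empty, f(f(false, 5), f(empty, false)))).
Decompose plus/2: plus(empty, empty) = plus(empty, empty),  plus(empty, M) = plus(empty, f(f(false, 5), f(empty, false))).
Delete trivial equation plus(empty, empty) = plus(empty, empty).
Decompose plus/2: empty = empty,  M = f(f(false, 5), f(empty, false)).
Delete trivial equation empty = empty.
Bind M := f(f(false, 5), f(empty, false)). Substituting into the earlier bindings gives T := plus(f(plus(f(false, 5), plus(5, f(f(false, 5), f(empty, false)))), 5), empty), P := plus(f(false, 5), plus(5, f(f(false, 5), f(empty, false)))), R := plus(f(plus(f(false, 5), plus(5, f(f(false, 5), f(empty, false)))), 5), empty), X1 := f(f(false, 5), f(empty, false)).
MGU = { T -> plus(f(plus(f(false, 5), plus(5, f(f(false, 5), f(empty, false)))), 5), empty), P -> plus(f(false, 5), plus(5, f(f(false, 5), f(empty, false)))), R -> plus(f(plus(f(false, 5), plus(5, f(f(false, 5), f(empty, false)))), 5), empty), X1 -> f(f(false, 5), f(empty, false)), M -> f(f(false, 5), f(empty, false)) }, so P -> plus(f(false, 5), plus(5, f(f(false, 5), f(empty, false)))).

plus(f(false, 5), plus(5, f(f(false, 5), f(empty, false))))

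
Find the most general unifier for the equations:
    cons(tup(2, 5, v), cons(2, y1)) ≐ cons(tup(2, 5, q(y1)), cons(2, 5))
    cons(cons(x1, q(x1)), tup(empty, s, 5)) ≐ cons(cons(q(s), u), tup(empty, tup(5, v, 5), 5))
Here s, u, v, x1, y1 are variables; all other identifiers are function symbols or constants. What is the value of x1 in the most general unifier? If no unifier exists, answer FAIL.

Decompose cons/2: tup(2, 5, v) ≐ tup(2, 5, q(y1)),  cons(2, y1) ≐ cons(2, 5).
Decompose tup/3: 2 ≐ 2,  5 ≐ 5,  v ≐ q(y1).
Delete trivial equation 2 ≐ 2.
Delete trivial equation 5 ≐ 5.
Bind v := q(y1); substituting into the one remaining equation that mentions v gives: cons(cons(x1, q(x1)), tup(empty, s, 5)) ≐ cons(cons(q(s), u), tup(empty, tup(5, q(y1), 5), 5)).
Decompose cons/2: 2 ≐ 2,  y1 ≐ 5.
Delete trivial equation 2 ≐ 2.
Bind y1 := 5; substituting into the remaining equation gives: cons(cons(x1, q(x1)), tup(empty, s, 5)) ≐ cons(cons(q(s), u), tup(empty, tup(5, q(5), 5), 5)). Substituting into the earlier binding gives v := q(5).
Decompose cons/2: cons(x1, q(x1)) ≐ cons(q(s), u),  tup(empty, s, 5) ≐ tup(empty, tup(5, q(5), 5), 5).
Decompose cons/2: x1 ≐ q(s),  q(x1) ≐ u.
Bind x1 := q(s); substituting into the one remaining equation that mentions x1 gives: q(q(s)) ≐ u.
Bind u := q(q(s)); no other remaining equation mentions u.
Decompose tup/3: empty ≐ empty,  s ≐ tup(5, q(5), 5),  5 ≐ 5.
Delete trivial equation empty ≐ empty.
Bind s := tup(5, q(5), 5); no other remaining equation mentions s. Substituting into the earlier bindings gives x1 := q(tup(5, q(5), 5)), u := q(q(tup(5, q(5), 5))).
Delete trivial equation 5 ≐ 5.
MGU = { v ↦ q(5), y1 ↦ 5, x1 ↦ q(tup(5, q(5), 5)), u ↦ q(q(tup(5, q(5), 5))), s ↦ tup(5, q(5), 5) }, so x1 ↦ q(tup(5, q(5), 5)).

q(tup(5, q(5), 5))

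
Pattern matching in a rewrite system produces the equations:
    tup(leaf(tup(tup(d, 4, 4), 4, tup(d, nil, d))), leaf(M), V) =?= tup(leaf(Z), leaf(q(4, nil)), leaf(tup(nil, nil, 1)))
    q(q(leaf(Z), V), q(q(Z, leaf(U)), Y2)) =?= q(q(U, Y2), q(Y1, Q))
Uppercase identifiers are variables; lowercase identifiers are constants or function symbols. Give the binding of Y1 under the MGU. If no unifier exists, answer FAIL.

q(tup(tup(d, 4, 4), 4, tup(d, nil, d)), leaf(leaf(tup(tup(d, 4, 4), 4, tup(d, nil, d)))))

Decompose tup/3: leaf(tup(tup(d, 4, 4), 4, tup(d, nil, d))) =?= leaf(Z),  leaf(M) =?= leaf(q(4, nil)),  V =?= leaf(tup(nil, nil, 1)).
Decompose leaf/1: tup(tup(d, 4, 4), 4, tup(d, nil, d)) =?= Z.
Bind Z := tup(tup(d, 4, 4), 4, tup(d, nil, d)); substituting into the one remaining equation that mentions Z gives: q(q(leaf(tup(tup(d, 4, 4), 4, tup(d, nil, d))), V), q(q(tup(tup(d, 4, 4), 4, tup(d, nil, d)), leaf(U)), Y2)) =?= q(q(U, Y2), q(Y1, Q)).
Decompose leaf/1: M =?= q(4, nil).
Bind M := q(4, nil); no other remaining equation mentions M.
Bind V := leaf(tup(nil, nil, 1)); substituting into the remaining equation gives: q(q(leaf(tup(tup(d, 4, 4), 4, tup(d, nil, d))), leaf(tup(nil, nil, 1))), q(q(tup(tup(d, 4, 4), 4, tup(d, nil, d)), leaf(U)), Y2)) =?= q(q(U, Y2), q(Y1, Q)).
Decompose q/2: q(leaf(tup(tup(d, 4, 4), 4, tup(d, nil, d))), leaf(tup(nil, nil, 1))) =?= q(U, Y2),  q(q(tup(tup(d, 4, 4), 4, tup(d, nil, d)), leaf(U)), Y2) =?= q(Y1, Q).
Decompose q/2: leaf(tup(tup(d, 4, 4), 4, tup(d, nil, d))) =?= U,  leaf(tup(nil, nil, 1)) =?= Y2.
Bind U := leaf(tup(tup(d, 4, 4), 4, tup(d, nil, d))); substituting into the one remaining equation that mentions U gives: q(q(tup(tup(d, 4, 4), 4, tup(d, nil, d)), leaf(leaf(tup(tup(d, 4, 4), 4, tup(d, nil, d))))), Y2) =?= q(Y1, Q).
Bind Y2 := leaf(tup(nil, nil, 1)); substituting into the remaining equation gives: q(q(tup(tup(d, 4, 4), 4, tup(d, nil, d)), leaf(leaf(tup(tup(d, 4, 4), 4, tup(d, nil, d))))), leaf(tup(nil, nil, 1))) =?= q(Y1, Q).
Decompose q/2: q(tup(tup(d, 4, 4), 4, tup(d, nil, d)), leaf(leaf(tup(tup(d, 4, 4), 4, tup(d, nil, d))))) =?= Y1,  leaf(tup(nil, nil, 1)) =?= Q.
Bind Y1 := q(tup(tup(d, 4, 4), 4, tup(d, nil, d)), leaf(leaf(tup(tup(d, 4, 4), 4, tup(d, nil, d))))); no other remaining equation mentions Y1.
Bind Q := leaf(tup(nil, nil, 1)).
MGU = { Z := tup(tup(d, 4, 4), 4, tup(d, nil, d)), M := q(4, nil), V := leaf(tup(nil, nil, 1)), U := leaf(tup(tup(d, 4, 4), 4, tup(d, nil, d))), Y2 := leaf(tup(nil, nil, 1)), Y1 := q(tup(tup(d, 4, 4), 4, tup(d, nil, d)), leaf(leaf(tup(tup(d, 4, 4), 4, tup(d, nil, d))))), Q := leaf(tup(nil, nil, 1)) }, so Y1 := q(tup(tup(d, 4, 4), 4, tup(d, nil, d)), leaf(leaf(tup(tup(d, 4, 4), 4, tup(d, nil, d))))).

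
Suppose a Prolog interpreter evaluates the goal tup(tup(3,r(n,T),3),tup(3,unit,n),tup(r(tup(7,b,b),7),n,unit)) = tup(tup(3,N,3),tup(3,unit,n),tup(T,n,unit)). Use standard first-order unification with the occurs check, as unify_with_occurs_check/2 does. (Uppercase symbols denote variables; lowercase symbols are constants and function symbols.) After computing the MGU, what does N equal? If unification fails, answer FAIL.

r(n,r(tup(7,b,b),7))

Decompose tup/3: tup(3,r(n,T),3) = tup(3,N,3),  tup(3,unit,n) = tup(3,unit,n),  tup(r(tup(7,b,b),7),n,unit) = tup(T,n,unit).
Decompose tup/3: 3 = 3,  r(n,T) = N,  3 = 3.
Delete trivial equation 3 = 3.
Bind N := r(n,T); no other remaining equation mentions N.
Delete trivial equation 3 = 3.
Delete trivial equation tup(3,unit,n) = tup(3,unit,n).
Decompose tup/3: r(tup(7,b,b),7) = T,  n = n,  unit = unit.
Bind T := r(tup(7,b,b),7); no other remaining equation mentions T. Substituting into the earlier binding gives N := r(n,r(tup(7,b,b),7)).
Delete trivial equation n = n.
Delete trivial equation unit = unit.
MGU = { N ↦ r(n,r(tup(7,b,b),7)), T ↦ r(tup(7,b,b),7) }, so N ↦ r(n,r(tup(7,b,b),7)).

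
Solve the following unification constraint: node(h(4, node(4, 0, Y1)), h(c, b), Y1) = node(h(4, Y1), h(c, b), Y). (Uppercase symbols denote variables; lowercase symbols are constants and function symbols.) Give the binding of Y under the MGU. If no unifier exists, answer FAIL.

Decompose node/3: h(4, node(4, 0, Y1)) = h(4, Y1),  h(c, b) = h(c, b),  Y1 = Y.
Decompose h/2: 4 = 4,  node(4, 0, Y1) = Y1.
Delete trivial equation 4 = 4.
Occurs check fails: Y1 occurs in node(4, 0, Y1); the equation Y1 = node(4, 0, Y1) has no finite solution.

FAIL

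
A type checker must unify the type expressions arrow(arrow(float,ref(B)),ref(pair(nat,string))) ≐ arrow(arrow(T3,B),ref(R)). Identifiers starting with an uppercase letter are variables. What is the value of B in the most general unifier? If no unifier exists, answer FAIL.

Decompose arrow/2: arrow(float,ref(B)) ≐ arrow(T3,B),  ref(pair(nat,string)) ≐ ref(R).
Decompose arrow/2: float ≐ T3,  ref(B) ≐ B.
Bind T3 := float; no other remaining equation mentions T3.
Occurs check fails: B occurs in ref(B); the equation B ≐ ref(B) has no finite solution.

FAIL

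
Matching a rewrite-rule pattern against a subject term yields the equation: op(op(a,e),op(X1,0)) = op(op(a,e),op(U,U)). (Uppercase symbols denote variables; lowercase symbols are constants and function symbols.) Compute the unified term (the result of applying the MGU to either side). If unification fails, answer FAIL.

op(op(a,e),op(0,0))

Decompose op/2: op(a,e) = op(a,e),  op(X1,0) = op(U,U).
Delete trivial equation op(a,e) = op(a,e).
Decompose op/2: X1 = U,  0 = U.
Bind X1 := U; no other remaining equation mentions X1.
Bind U := 0. Substituting into the earlier binding gives X1 := 0.
Applying the MGU to either side gives op(op(a,e),op(0,0)).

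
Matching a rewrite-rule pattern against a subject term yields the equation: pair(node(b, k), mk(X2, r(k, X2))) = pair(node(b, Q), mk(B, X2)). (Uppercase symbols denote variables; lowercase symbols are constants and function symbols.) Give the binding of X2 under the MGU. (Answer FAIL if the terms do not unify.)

FAIL

Decompose pair/2: node(b, k) = node(b, Q),  mk(X2, r(k, X2)) = mk(B, X2).
Decompose node/2: b = b,  k = Q.
Delete trivial equation b = b.
Bind Q := k; no other remaining equation mentions Q.
Decompose mk/2: X2 = B,  r(k, X2) = X2.
Bind X2 := B; substituting into the remaining equation gives: r(k, B) = B.
Occurs check fails: B occurs in r(k, B); the equation B = r(k, B) has no finite solution.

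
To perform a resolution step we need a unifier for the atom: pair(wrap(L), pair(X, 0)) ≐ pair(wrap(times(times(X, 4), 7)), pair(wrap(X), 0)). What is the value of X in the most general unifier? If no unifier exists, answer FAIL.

Decompose pair/2: wrap(L) ≐ wrap(times(times(X, 4), 7)),  pair(X, 0) ≐ pair(wrap(X), 0).
Decompose wrap/1: L ≐ times(times(X, 4), 7).
Bind L := times(times(X, 4), 7); no other remaining equation mentions L.
Decompose pair/2: X ≐ wrap(X),  0 ≐ 0.
Occurs check fails: X occurs in wrap(X); the equation X ≐ wrap(X) has no finite solution.

FAIL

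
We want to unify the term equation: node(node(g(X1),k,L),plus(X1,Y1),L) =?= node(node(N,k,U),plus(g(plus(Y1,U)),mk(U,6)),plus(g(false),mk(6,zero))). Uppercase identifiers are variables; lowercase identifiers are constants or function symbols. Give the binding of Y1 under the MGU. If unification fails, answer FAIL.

mk(plus(g(false),mk(6,zero)),6)

Decompose node/3: node(g(X1),k,L) =?= node(N,k,U),  plus(X1,Y1) =?= plus(g(plus(Y1,U)),mk(U,6)),  L =?= plus(g(false),mk(6,zero)).
Decompose node/3: g(X1) =?= N,  k =?= k,  L =?= U.
Bind N := g(X1); no other remaining equation mentions N.
Delete trivial equation k =?= k.
Bind L := U; substituting into the one remaining equation that mentions L gives: U =?= plus(g(false),mk(6,zero)).
Decompose plus/2: X1 =?= g(plus(Y1,U)),  Y1 =?= mk(U,6).
Bind X1 := g(plus(Y1,U)); no other remaining equation mentions X1. Substituting into the earlier binding gives N := g(g(plus(Y1,U))).
Bind Y1 := mk(U,6); no other remaining equation mentions Y1. Substituting into the earlier bindings gives N := g(g(plus(mk(U,6),U))), X1 := g(plus(mk(U,6),U)).
Bind U := plus(g(false),mk(6,zero)). Substituting into the earlier bindings gives N := g(g(plus(mk(plus(g(false),mk(6,zero)),6),plus(g(false),mk(6,zero))))), L := plus(g(false),mk(6,zero)), X1 := g(plus(mk(plus(g(false),mk(6,zero)),6),plus(g(false),mk(6,zero)))), Y1 := mk(plus(g(false),mk(6,zero)),6).
MGU = { N -> g(g(plus(mk(plus(g(false),mk(6,zero)),6),plus(g(false),mk(6,zero))))), L -> plus(g(false),mk(6,zero)), X1 -> g(plus(mk(plus(g(false),mk(6,zero)),6),plus(g(false),mk(6,zero)))), Y1 -> mk(plus(g(false),mk(6,zero)),6), U -> plus(g(false),mk(6,zero)) }, so Y1 -> mk(plus(g(false),mk(6,zero)),6).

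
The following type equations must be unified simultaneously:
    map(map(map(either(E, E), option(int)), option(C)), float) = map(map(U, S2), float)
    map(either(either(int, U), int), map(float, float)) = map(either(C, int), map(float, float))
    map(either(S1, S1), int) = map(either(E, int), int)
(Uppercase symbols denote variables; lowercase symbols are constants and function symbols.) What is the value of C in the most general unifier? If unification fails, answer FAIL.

either(int, map(either(int, int), option(int)))

Decompose map/2: map(map(either(E, E), option(int)), option(C)) = map(U, S2),  float = float.
Decompose map/2: map(either(E, E), option(int)) = U,  option(C) = S2.
Bind U := map(either(E, E), option(int)); substituting into the one remaining equation that mentions U gives: map(either(either(int, map(either(E, E), option(int))), int), map(float, float)) = map(either(C, int), map(float, float)).
Bind S2 := option(C); no other remaining equation mentions S2.
Delete trivial equation float = float.
Decompose map/2: either(either(int, map(either(E, E), option(int))), int) = either(C, int),  map(float, float) = map(float, float).
Decompose either/2: either(int, map(either(E, E), option(int))) = C,  int = int.
Bind C := either(int, map(either(E, E), option(int))); no other remaining equation mentions C. Substituting into the earlier binding gives S2 := option(either(int, map(either(E, E), option(int)))).
Delete trivial equation int = int.
Delete trivial equation map(float, float) = map(float, float).
Decompose map/2: either(S1, S1) = either(E, int),  int = int.
Decompose either/2: S1 = E,  S1 = int.
Bind S1 := E; substituting into the one remaining equation that mentions S1 gives: E = int.
Bind E := int; no other remaining equation mentions E. Substituting into the earlier bindings gives U := map(either(int, int), option(int)), S2 := option(either(int, map(either(int, int), option(int)))), C := either(int, map(either(int, int), option(int))), S1 := int.
Delete trivial equation int = int.
MGU = { U -> map(either(int, int), option(int)), S2 -> option(either(int, map(either(int, int), option(int)))), C -> either(int, map(either(int, int), option(int))), S1 -> int, E -> int }, so C -> either(int, map(either(int, int), option(int))).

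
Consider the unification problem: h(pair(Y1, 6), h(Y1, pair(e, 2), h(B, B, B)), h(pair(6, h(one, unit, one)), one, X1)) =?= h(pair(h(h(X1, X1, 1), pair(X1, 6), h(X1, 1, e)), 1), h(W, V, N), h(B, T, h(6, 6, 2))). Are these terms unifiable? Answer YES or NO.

Decompose h/3: pair(Y1, 6) =?= pair(h(h(X1, X1, 1), pair(X1, 6), h(X1, 1, e)), 1),  h(Y1, pair(e, 2), h(B, B, B)) =?= h(W, V, N),  h(pair(6, h(one, unit, one)), one, X1) =?= h(B, T, h(6, 6, 2)).
Decompose pair/2: Y1 =?= h(h(X1, X1, 1), pair(X1, 6), h(X1, 1, e)),  6 =?= 1.
Bind Y1 := h(h(X1, X1, 1), pair(X1, 6), h(X1, 1, e)); substituting into the one remaining equation that mentions Y1 gives: h(h(h(X1, X1, 1), pair(X1, 6), h(X1, 1, e)), pair(e, 2), h(B, B, B)) =?= h(W, V, N).
Clash: constants 6 and 1 differ; no unifier exists.

NO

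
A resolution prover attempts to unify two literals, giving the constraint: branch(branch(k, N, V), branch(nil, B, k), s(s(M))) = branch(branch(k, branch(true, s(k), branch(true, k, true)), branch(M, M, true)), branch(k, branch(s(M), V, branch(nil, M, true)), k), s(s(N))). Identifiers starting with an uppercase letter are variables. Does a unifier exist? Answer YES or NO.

Decompose branch/3: branch(k, N, V) = branch(k, branch(true, s(k), branch(true, k, true)), branch(M, M, true)),  branch(nil, B, k) = branch(k, branch(s(M), V, branch(nil, M, true)), k),  s(s(M)) = s(s(N)).
Decompose branch/3: k = k,  N = branch(true, s(k), branch(true, k, true)),  V = branch(M, M, true).
Delete trivial equation k = k.
Bind N := branch(true, s(k), branch(true, k, true)); substituting into the one remaining equation that mentions N gives: s(s(M)) = s(s(branch(true, s(k), branch(true, k, true)))).
Bind V := branch(M, M, true); substituting into the one remaining equation that mentions V gives: branch(nil, B, k) = branch(k, branch(s(M), branch(M, M, true), branch(nil, M, true)), k).
Decompose branch/3: nil = k,  B = branch(s(M), branch(M, M, true), branch(nil, M, true)),  k = k.
Clash: constants nil and k differ; no unifier exists.

NO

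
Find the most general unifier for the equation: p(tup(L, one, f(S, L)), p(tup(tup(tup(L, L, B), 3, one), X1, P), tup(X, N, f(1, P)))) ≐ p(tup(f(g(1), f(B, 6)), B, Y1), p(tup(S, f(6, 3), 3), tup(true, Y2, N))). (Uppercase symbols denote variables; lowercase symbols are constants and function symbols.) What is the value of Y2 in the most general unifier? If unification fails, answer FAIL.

f(1, 3)

Decompose p/2: tup(L, one, f(S, L)) ≐ tup(f(g(1), f(B, 6)), B, Y1),  p(tup(tup(tup(L, L, B), 3, one), X1, P), tup(X, N, f(1, P))) ≐ p(tup(S, f(6, 3), 3), tup(true, Y2, N)).
Decompose tup/3: L ≐ f(g(1), f(B, 6)),  one ≐ B,  f(S, L) ≐ Y1.
Bind L := f(g(1), f(B, 6)); substituting into the 2 remaining equations that mention L gives: f(S, f(g(1), f(B, 6))) ≐ Y1,  p(tup(tup(tup(f(g(1), f(B, 6)), f(g(1), f(B, 6)), B), 3, one), X1, P), tup(X, N, f(1, P))) ≐ p(tup(S, f(6, 3), 3), tup(true, Y2, N)).
Bind B := one; substituting into the remaining equations gives: f(S, f(g(1), f(one, 6))) ≐ Y1,  p(tup(tup(tup(f(g(1), f(one, 6)), f(g(1), f(one, 6)), one), 3, one), X1, P), tup(X, N, f(1, P))) ≐ p(tup(S, f(6, 3), 3), tup(true, Y2, N)). Substituting into the earlier binding gives L := f(g(1), f(one, 6)).
Bind Y1 := f(S, f(g(1), f(one, 6))); no other remaining equation mentions Y1.
Decompose p/2: tup(tup(tup(f(g(1), f(one, 6)), f(g(1), f(one, 6)), one), 3, one), X1, P) ≐ tup(S, f(6, 3), 3),  tup(X, N, f(1, P)) ≐ tup(true, Y2, N).
Decompose tup/3: tup(tup(f(g(1), f(one, 6)), f(g(1), f(one, 6)), one), 3, one) ≐ S,  X1 ≐ f(6, 3),  P ≐ 3.
Bind S := tup(tup(f(g(1), f(one, 6)), f(g(1), f(one, 6)), one), 3, one); no other remaining equation mentions S. Substituting into the earlier binding gives Y1 := f(tup(tup(f(g(1), f(one, 6)), f(g(1), f(one, 6)), one), 3, one), f(g(1), f(one, 6))).
Bind X1 := f(6, 3); no other remaining equation mentions X1.
Bind P := 3; substituting into the remaining equation gives: tup(X, N, f(1, 3)) ≐ tup(true, Y2, N).
Decompose tup/3: X ≐ true,  N ≐ Y2,  f(1, 3) ≐ N.
Bind X := true; no other remaining equation mentions X.
Bind N := Y2; substituting into the remaining equation gives: f(1, 3) ≐ Y2.
Bind Y2 := f(1, 3). Substituting into the earlier binding gives N := f(1, 3).
MGU = { L ↦ f(g(1), f(one, 6)), B ↦ one, Y1 ↦ f(tup(tup(f(g(1), f(one, 6)), f(g(1), f(one, 6)), one), 3, one), f(g(1), f(one, 6))), S ↦ tup(tup(f(g(1), f(one, 6)), f(g(1), f(one, 6)), one), 3, one), X1 ↦ f(6, 3), P ↦ 3, X ↦ true, N ↦ f(1, 3), Y2 ↦ f(1, 3) }, so Y2 ↦ f(1, 3).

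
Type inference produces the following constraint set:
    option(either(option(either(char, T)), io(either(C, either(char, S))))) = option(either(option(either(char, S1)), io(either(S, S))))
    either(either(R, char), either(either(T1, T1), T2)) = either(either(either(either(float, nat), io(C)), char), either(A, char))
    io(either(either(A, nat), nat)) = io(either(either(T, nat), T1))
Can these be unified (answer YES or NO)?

NO

Decompose option/1: either(option(either(char, T)), io(either(C, either(char, S)))) = either(option(either(char, S1)), io(either(S, S))).
Decompose either/2: option(either(char, T)) = option(either(char, S1)),  io(either(C, either(char, S))) = io(either(S, S)).
Decompose option/1: either(char, T) = either(char, S1).
Decompose either/2: char = char,  T = S1.
Delete trivial equation char = char.
Bind T := S1; substituting into the one remaining equation that mentions T gives: io(either(either(A, nat), nat)) = io(either(either(S1, nat), T1)).
Decompose io/1: either(C, either(char, S)) = either(S, S).
Decompose either/2: C = S,  either(char, S) = S.
Bind C := S; substituting into the one remaining equation that mentions C gives: either(either(R, char), either(either(T1, T1), T2)) = either(either(either(either(float, nat), io(S)), char), either(A, char)).
Occurs check fails: S occurs in either(char, S); the equation S = either(char, S) has no finite solution.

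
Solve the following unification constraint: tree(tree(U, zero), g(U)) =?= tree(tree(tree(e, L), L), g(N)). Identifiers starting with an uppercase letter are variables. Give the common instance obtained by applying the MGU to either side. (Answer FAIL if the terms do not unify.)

tree(tree(tree(e, zero), zero), g(tree(e, zero)))

Decompose tree/2: tree(U, zero) =?= tree(tree(e, L), L),  g(U) =?= g(N).
Decompose tree/2: U =?= tree(e, L),  zero =?= L.
Bind U := tree(e, L); substituting into the one remaining equation that mentions U gives: g(tree(e, L)) =?= g(N).
Bind L := zero; substituting into the remaining equation gives: g(tree(e, zero)) =?= g(N). Substituting into the earlier binding gives U := tree(e, zero).
Decompose g/1: tree(e, zero) =?= N.
Bind N := tree(e, zero).
Applying the MGU to either side gives tree(tree(tree(e, zero), zero), g(tree(e, zero))).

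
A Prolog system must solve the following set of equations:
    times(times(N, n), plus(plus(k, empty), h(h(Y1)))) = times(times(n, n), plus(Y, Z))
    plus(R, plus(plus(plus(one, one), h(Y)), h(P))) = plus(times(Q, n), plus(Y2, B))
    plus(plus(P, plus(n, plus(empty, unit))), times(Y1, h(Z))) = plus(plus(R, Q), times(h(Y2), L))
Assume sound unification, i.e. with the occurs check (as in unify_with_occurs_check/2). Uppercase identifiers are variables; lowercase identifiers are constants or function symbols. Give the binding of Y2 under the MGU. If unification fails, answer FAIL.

plus(plus(one, one), h(plus(k, empty)))

Decompose times/2: times(N, n) = times(n, n),  plus(plus(k, empty), h(h(Y1))) = plus(Y, Z).
Decompose times/2: N = n,  n = n.
Bind N := n; no other remaining equation mentions N.
Delete trivial equation n = n.
Decompose plus/2: plus(k, empty) = Y,  h(h(Y1)) = Z.
Bind Y := plus(k, empty); substituting into the one remaining equation that mentions Y gives: plus(R, plus(plus(plus(one, one), h(plus(k, empty))), h(P))) = plus(times(Q, n), plus(Y2, B)).
Bind Z := h(h(Y1)); substituting into the one remaining equation that mentions Z gives: plus(plus(P, plus(n, plus(empty, unit))), times(Y1, h(h(h(Y1))))) = plus(plus(R, Q), times(h(Y2), L)).
Decompose plus/2: R = times(Q, n),  plus(plus(plus(one, one), h(plus(k, empty))), h(P)) = plus(Y2, B).
Bind R := times(Q, n); substituting into the one remaining equation that mentions R gives: plus(plus(P, plus(n, plus(empty, unit))), times(Y1, h(h(h(Y1))))) = plus(plus(times(Q, n), Q), times(h(Y2), L)).
Decompose plus/2: plus(plus(one, one), h(plus(k, empty))) = Y2,  h(P) = B.
Bind Y2 := plus(plus(one, one), h(plus(k, empty))); substituting into the one remaining equation that mentions Y2 gives: plus(plus(P, plus(n, plus(empty, unit))), times(Y1, h(h(h(Y1))))) = plus(plus(times(Q, n), Q), times(h(plus(plus(one, one), h(plus(k, empty)))), L)).
Bind B := h(P); no other remaining equation mentions B.
Decompose plus/2: plus(P, plus(n, plus(empty, unit))) = plus(times(Q, n), Q),  times(Y1, h(h(h(Y1)))) = times(h(plus(plus(one, one), h(plus(k, empty)))), L).
Decompose plus/2: P = times(Q, n),  plus(n, plus(empty, unit)) = Q.
Bind P := times(Q, n); no other remaining equation mentions P. Substituting into the earlier binding gives B := h(times(Q, n)).
Bind Q := plus(n, plus(empty, unit)); no other remaining equation mentions Q. Substituting into the earlier bindings gives R := times(plus(n, plus(empty, unit)), n), B := h(times(plus(n, plus(empty, unit)), n)), P := times(plus(n, plus(empty, unit)), n).
Decompose times/2: Y1 = h(plus(plus(one, one), h(plus(k, empty)))),  h(h(h(Y1))) = L.
Bind Y1 := h(plus(plus(one, one), h(plus(k, empty)))); substituting into the remaining equation gives: h(h(h(h(plus(plus(one, one), h(plus(k, empty))))))) = L. Substituting into the earlier binding gives Z := h(h(h(plus(plus(one, one), h(plus(k, empty)))))).
Bind L := h(h(h(h(plus(plus(one, one), h(plus(k, empty))))))).
MGU = { N ↦ n, Y ↦ plus(k, empty), Z ↦ h(h(h(plus(plus(one, one), h(plus(k, empty)))))), R ↦ times(plus(n, plus(empty, unit)), n), Y2 ↦ plus(plus(one, one), h(plus(k, empty))), B ↦ h(times(plus(n, plus(empty, unit)), n)), P ↦ times(plus(n, plus(empty, unit)), n), Q ↦ plus(n, plus(empty, unit)), Y1 ↦ h(plus(plus(one, one), h(plus(k, empty)))), L ↦ h(h(h(h(plus(plus(one, one), h(plus(k, empty))))))) }, so Y2 ↦ plus(plus(one, one), h(plus(k, empty))).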